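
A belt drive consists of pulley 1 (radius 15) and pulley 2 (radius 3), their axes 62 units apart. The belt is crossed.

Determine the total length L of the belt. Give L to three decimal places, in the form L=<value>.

L=185.812

crossed belt: β = asin((r1+r2)/C) = asin(18/62) = 16.8773°
wrap1 = wrap2 = π + 2β = 213.7545°
tangent length = C·cosβ = 59.3296
L = (r1+r2)·wrap + 2·C·cosβ = 18·3.7307 + 2·59.3296 = 185.8121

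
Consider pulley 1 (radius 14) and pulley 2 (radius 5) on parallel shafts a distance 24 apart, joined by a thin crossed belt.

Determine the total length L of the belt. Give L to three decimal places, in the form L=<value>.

L=123.730

crossed belt: β = asin((r1+r2)/C) = asin(19/24) = 52.3415°
wrap1 = wrap2 = π + 2β = 284.6831°
tangent length = C·cosβ = 14.6629
L = (r1+r2)·wrap + 2·C·cosβ = 19·4.9687 + 2·14.6629 = 123.7302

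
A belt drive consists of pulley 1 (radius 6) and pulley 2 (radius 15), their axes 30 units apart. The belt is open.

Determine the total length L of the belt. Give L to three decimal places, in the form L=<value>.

L=128.694

open belt: β = asin((r2−r1)/C) = asin(9/30) = 17.4576°
wrap1 = π − 2β = 145.0848°
wrap2 = π + 2β = 214.9152°
tangent length = C·cosβ = 28.6182
L = r1·wrap1 + r2·wrap2 + 2·C·cosβ = 6·2.5322 + 15·3.7510 + 2·28.6182 = 128.6943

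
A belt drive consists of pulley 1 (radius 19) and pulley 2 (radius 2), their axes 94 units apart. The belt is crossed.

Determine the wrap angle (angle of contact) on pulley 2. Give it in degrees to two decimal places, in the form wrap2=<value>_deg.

wrap2=205.82_deg

crossed belt: β = asin((r1+r2)/C) = asin(21/94) = 12.9091°
wrap1 = wrap2 = π + 2β = 205.8181°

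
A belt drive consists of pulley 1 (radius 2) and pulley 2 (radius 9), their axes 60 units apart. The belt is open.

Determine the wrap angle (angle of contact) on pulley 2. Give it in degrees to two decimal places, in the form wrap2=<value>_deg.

wrap2=193.40_deg

open belt: β = asin((r2−r1)/C) = asin(7/60) = 6.6998°
wrap1 = π − 2β = 166.6005°
wrap2 = π + 2β = 193.3995°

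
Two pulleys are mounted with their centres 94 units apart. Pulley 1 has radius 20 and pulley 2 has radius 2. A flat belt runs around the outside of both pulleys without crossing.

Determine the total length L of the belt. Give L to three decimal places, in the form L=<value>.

open belt: β = asin((r2−r1)/C) = asin(-18/94) = -11.0397°
wrap1 = π − 2β = 202.0794°
wrap2 = π + 2β = 157.9206°
tangent length = C·cosβ = 92.2605
L = r1·wrap1 + r2·wrap2 + 2·C·cosβ = 20·3.5270 + 2·2.7562 + 2·92.2605 = 260.5725

L=260.572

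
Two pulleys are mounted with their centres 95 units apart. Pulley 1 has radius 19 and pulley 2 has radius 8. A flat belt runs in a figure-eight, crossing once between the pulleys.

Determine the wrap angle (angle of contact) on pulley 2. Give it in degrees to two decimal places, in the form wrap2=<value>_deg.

crossed belt: β = asin((r1+r2)/C) = asin(27/95) = 16.5117°
wrap1 = wrap2 = π + 2β = 213.0233°

wrap2=213.02_deg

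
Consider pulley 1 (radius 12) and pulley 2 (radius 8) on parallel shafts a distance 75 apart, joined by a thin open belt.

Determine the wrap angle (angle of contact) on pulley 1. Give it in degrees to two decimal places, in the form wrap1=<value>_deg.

open belt: β = asin((r2−r1)/C) = asin(-4/75) = -3.0572°
wrap1 = π − 2β = 186.1145°
wrap2 = π + 2β = 173.8855°

wrap1=186.11_deg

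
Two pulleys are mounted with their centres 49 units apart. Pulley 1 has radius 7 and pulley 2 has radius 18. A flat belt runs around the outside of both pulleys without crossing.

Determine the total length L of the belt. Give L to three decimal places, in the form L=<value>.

L=179.020

open belt: β = asin((r2−r1)/C) = asin(11/49) = 12.9729°
wrap1 = π − 2β = 154.0542°
wrap2 = π + 2β = 205.9458°
tangent length = C·cosβ = 47.7493
L = r1·wrap1 + r2·wrap2 + 2·C·cosβ = 7·2.6888 + 18·3.5944 + 2·47.7493 = 179.0197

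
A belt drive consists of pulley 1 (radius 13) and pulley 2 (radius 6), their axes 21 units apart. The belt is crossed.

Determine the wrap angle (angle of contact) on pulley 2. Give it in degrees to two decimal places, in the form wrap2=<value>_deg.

wrap2=309.58_deg

crossed belt: β = asin((r1+r2)/C) = asin(19/21) = 64.7912°
wrap1 = wrap2 = π + 2β = 309.5825°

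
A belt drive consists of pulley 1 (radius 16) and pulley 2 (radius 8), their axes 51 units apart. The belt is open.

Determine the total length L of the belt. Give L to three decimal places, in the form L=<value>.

open belt: β = asin((r2−r1)/C) = asin(-8/51) = -9.0248°
wrap1 = π − 2β = 198.0497°
wrap2 = π + 2β = 161.9503°
tangent length = C·cosβ = 50.3686
L = r1·wrap1 + r2·wrap2 + 2·C·cosβ = 16·3.4566 + 8·2.8266 + 2·50.3686 = 178.6557

L=178.656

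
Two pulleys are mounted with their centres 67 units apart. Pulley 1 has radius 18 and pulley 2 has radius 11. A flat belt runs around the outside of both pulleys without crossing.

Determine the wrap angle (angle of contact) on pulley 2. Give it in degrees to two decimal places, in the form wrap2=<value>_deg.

open belt: β = asin((r2−r1)/C) = asin(-7/67) = -5.9971°
wrap1 = π − 2β = 191.9941°
wrap2 = π + 2β = 168.0059°

wrap2=168.01_deg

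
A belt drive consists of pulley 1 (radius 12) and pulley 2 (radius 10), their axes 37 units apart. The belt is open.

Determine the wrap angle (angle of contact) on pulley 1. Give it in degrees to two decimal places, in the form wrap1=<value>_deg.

wrap1=186.20_deg

open belt: β = asin((r2−r1)/C) = asin(-2/37) = -3.0986°
wrap1 = π − 2β = 186.1972°
wrap2 = π + 2β = 173.8028°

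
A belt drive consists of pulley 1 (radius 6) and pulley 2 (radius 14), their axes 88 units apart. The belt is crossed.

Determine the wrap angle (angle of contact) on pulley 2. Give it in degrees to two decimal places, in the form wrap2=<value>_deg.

crossed belt: β = asin((r1+r2)/C) = asin(20/88) = 13.1366°
wrap1 = wrap2 = π + 2β = 206.2731°

wrap2=206.27_deg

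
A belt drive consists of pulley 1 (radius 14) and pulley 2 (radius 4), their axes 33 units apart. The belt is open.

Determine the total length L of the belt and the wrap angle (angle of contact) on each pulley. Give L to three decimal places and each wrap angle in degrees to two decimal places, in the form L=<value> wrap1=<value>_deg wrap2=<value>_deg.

L=125.603 wrap1=215.28_deg wrap2=144.72_deg

open belt: β = asin((r2−r1)/C) = asin(-10/33) = -17.6397°
wrap1 = π − 2β = 215.2794°
wrap2 = π + 2β = 144.7206°
tangent length = C·cosβ = 31.4484
L = r1·wrap1 + r2·wrap2 + 2·C·cosβ = 14·3.7573 + 4·2.5259 + 2·31.4484 = 125.6028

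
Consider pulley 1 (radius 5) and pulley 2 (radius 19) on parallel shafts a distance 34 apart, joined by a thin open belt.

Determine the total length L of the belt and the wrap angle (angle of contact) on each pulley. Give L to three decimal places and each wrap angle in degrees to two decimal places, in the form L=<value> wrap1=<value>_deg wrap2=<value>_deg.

L=149.249 wrap1=131.37_deg wrap2=228.63_deg

open belt: β = asin((r2−r1)/C) = asin(14/34) = 24.3157°
wrap1 = π − 2β = 131.3685°
wrap2 = π + 2β = 228.6315°
tangent length = C·cosβ = 30.9839
L = r1·wrap1 + r2·wrap2 + 2·C·cosβ = 5·2.2928 + 19·3.9904 + 2·30.9839 = 149.2489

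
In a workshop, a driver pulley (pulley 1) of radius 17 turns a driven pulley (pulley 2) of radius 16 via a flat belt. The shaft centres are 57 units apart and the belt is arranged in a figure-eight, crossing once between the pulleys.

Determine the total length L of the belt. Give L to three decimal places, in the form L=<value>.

L=237.375

crossed belt: β = asin((r1+r2)/C) = asin(33/57) = 35.3765°
wrap1 = wrap2 = π + 2β = 250.7531°
tangent length = C·cosβ = 46.4758
L = (r1+r2)·wrap + 2·C·cosβ = 33·4.3765 + 2·46.4758 = 237.3750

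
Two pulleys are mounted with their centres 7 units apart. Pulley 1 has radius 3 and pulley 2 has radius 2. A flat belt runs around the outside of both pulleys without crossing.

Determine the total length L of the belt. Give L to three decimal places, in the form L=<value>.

L=29.851

open belt: β = asin((r2−r1)/C) = asin(-1/7) = -8.2132°
wrap1 = π − 2β = 196.4264°
wrap2 = π + 2β = 163.5736°
tangent length = C·cosβ = 6.9282
L = r1·wrap1 + r2·wrap2 + 2·C·cosβ = 3·3.4283 + 2·2.8549 + 2·6.9282 = 29.8511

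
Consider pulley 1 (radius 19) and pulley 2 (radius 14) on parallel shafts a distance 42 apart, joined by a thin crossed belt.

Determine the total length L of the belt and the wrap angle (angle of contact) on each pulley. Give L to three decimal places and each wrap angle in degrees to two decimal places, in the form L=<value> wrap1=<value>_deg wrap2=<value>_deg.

crossed belt: β = asin((r1+r2)/C) = asin(33/42) = 51.7868°
wrap1 = wrap2 = π + 2β = 283.5736°
tangent length = C·cosβ = 25.9808
L = (r1+r2)·wrap + 2·C·cosβ = 33·4.9493 + 2·25.9808 = 215.2882

L=215.288 wrap1=283.57_deg wrap2=283.57_deg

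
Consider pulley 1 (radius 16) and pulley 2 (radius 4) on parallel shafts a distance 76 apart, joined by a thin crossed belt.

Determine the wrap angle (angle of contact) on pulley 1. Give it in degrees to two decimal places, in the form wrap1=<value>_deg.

crossed belt: β = asin((r1+r2)/C) = asin(20/76) = 15.2575°
wrap1 = wrap2 = π + 2β = 210.5150°

wrap1=210.52_deg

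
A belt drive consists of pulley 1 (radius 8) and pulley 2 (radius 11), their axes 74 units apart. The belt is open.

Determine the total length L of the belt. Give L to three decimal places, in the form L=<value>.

open belt: β = asin((r2−r1)/C) = asin(3/74) = 2.3234°
wrap1 = π − 2β = 175.3531°
wrap2 = π + 2β = 184.6469°
tangent length = C·cosβ = 73.9392
L = r1·wrap1 + r2·wrap2 + 2·C·cosβ = 8·3.0605 + 11·3.2227 + 2·73.9392 = 207.8119

L=207.812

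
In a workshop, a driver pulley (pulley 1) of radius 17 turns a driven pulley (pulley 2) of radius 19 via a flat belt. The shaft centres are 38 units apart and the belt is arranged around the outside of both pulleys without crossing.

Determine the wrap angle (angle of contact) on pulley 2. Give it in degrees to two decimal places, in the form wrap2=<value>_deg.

open belt: β = asin((r2−r1)/C) = asin(2/38) = 3.0170°
wrap1 = π − 2β = 173.9661°
wrap2 = π + 2β = 186.0339°

wrap2=186.03_deg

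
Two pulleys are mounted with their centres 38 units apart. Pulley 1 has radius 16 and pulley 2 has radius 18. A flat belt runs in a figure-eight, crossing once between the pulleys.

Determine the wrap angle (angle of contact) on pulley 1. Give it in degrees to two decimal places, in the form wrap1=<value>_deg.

wrap1=306.95_deg

crossed belt: β = asin((r1+r2)/C) = asin(34/38) = 63.4746°
wrap1 = wrap2 = π + 2β = 306.9493°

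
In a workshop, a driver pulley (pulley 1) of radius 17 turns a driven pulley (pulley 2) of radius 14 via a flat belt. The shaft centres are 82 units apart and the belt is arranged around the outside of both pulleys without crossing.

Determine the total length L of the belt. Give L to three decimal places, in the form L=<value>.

open belt: β = asin((r2−r1)/C) = asin(-3/82) = -2.0967°
wrap1 = π − 2β = 184.1933°
wrap2 = π + 2β = 175.8067°
tangent length = C·cosβ = 81.9451
L = r1·wrap1 + r2·wrap2 + 2·C·cosβ = 17·3.2148 + 14·3.0684 + 2·81.9451 = 261.4991

L=261.499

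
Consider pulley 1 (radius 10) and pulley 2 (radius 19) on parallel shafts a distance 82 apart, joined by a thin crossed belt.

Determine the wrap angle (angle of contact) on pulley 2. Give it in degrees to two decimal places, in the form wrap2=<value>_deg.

wrap2=221.42_deg

crossed belt: β = asin((r1+r2)/C) = asin(29/82) = 20.7113°
wrap1 = wrap2 = π + 2β = 221.4225°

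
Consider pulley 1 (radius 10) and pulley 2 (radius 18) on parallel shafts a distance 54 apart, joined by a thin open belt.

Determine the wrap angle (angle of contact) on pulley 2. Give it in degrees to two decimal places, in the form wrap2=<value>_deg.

open belt: β = asin((r2−r1)/C) = asin(8/54) = 8.5196°
wrap1 = π − 2β = 162.9608°
wrap2 = π + 2β = 197.0392°

wrap2=197.04_deg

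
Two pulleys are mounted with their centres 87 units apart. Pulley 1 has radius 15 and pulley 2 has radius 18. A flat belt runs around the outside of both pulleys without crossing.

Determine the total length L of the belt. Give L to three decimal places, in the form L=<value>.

L=277.776

open belt: β = asin((r2−r1)/C) = asin(3/87) = 1.9761°
wrap1 = π − 2β = 176.0478°
wrap2 = π + 2β = 183.9522°
tangent length = C·cosβ = 86.9483
L = r1·wrap1 + r2·wrap2 + 2·C·cosβ = 15·3.0726 + 18·3.2106 + 2·86.9483 = 277.7760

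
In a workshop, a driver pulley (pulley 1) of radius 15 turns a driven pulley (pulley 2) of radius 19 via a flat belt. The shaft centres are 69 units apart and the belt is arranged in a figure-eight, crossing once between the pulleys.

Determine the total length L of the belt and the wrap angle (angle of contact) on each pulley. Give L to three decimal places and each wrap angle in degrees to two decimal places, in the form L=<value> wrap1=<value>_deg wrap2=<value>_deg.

L=261.935 wrap1=239.04_deg wrap2=239.04_deg

crossed belt: β = asin((r1+r2)/C) = asin(34/69) = 29.5217°
wrap1 = wrap2 = π + 2β = 239.0435°
tangent length = C·cosβ = 60.0417
L = (r1+r2)·wrap + 2·C·cosβ = 34·4.1721 + 2·60.0417 = 261.9345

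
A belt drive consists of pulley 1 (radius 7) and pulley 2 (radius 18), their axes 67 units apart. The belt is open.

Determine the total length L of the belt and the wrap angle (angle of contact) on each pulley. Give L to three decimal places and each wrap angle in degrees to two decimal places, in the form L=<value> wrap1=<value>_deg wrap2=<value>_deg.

L=214.350 wrap1=161.10_deg wrap2=198.90_deg

open belt: β = asin((r2−r1)/C) = asin(11/67) = 9.4496°
wrap1 = π − 2β = 161.1009°
wrap2 = π + 2β = 198.8991°
tangent length = C·cosβ = 66.0908
L = r1·wrap1 + r2·wrap2 + 2·C·cosβ = 7·2.8117 + 18·3.4714 + 2·66.0908 = 214.3499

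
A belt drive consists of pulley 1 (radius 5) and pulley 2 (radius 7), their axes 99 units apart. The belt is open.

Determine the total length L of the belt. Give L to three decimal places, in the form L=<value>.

open belt: β = asin((r2−r1)/C) = asin(2/99) = 1.1576°
wrap1 = π − 2β = 177.6849°
wrap2 = π + 2β = 182.3151°
tangent length = C·cosβ = 98.9798
L = r1·wrap1 + r2·wrap2 + 2·C·cosβ = 5·3.1012 + 7·3.1820 + 2·98.9798 = 235.7395

L=235.740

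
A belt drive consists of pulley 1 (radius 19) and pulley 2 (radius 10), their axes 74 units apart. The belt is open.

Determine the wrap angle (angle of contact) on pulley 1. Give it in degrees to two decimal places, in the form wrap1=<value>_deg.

wrap1=193.97_deg

open belt: β = asin((r2−r1)/C) = asin(-9/74) = -6.9857°
wrap1 = π − 2β = 193.9714°
wrap2 = π + 2β = 166.0286°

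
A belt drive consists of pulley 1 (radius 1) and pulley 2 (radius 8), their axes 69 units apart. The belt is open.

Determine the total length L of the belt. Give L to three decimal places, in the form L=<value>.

L=166.985

open belt: β = asin((r2−r1)/C) = asin(7/69) = 5.8226°
wrap1 = π − 2β = 168.3547°
wrap2 = π + 2β = 191.6453°
tangent length = C·cosβ = 68.6440
L = r1·wrap1 + r2·wrap2 + 2·C·cosβ = 1·2.9383 + 8·3.3448 + 2·68.6440 = 166.9851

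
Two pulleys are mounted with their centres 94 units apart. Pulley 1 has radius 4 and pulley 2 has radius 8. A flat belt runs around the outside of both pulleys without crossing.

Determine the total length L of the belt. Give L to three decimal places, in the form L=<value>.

L=225.869

open belt: β = asin((r2−r1)/C) = asin(4/94) = 2.4389°
wrap1 = π − 2β = 175.1223°
wrap2 = π + 2β = 184.8777°
tangent length = C·cosβ = 93.9149
L = r1·wrap1 + r2·wrap2 + 2·C·cosβ = 4·3.0565 + 8·3.2267 + 2·93.9149 = 225.8694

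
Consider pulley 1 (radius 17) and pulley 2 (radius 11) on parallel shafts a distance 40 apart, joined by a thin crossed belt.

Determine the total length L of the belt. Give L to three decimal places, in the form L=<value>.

L=188.518

crossed belt: β = asin((r1+r2)/C) = asin(28/40) = 44.4270°
wrap1 = wrap2 = π + 2β = 268.8540°
tangent length = C·cosβ = 28.5657
L = (r1+r2)·wrap + 2·C·cosβ = 28·4.6924 + 2·28.5657 = 188.5183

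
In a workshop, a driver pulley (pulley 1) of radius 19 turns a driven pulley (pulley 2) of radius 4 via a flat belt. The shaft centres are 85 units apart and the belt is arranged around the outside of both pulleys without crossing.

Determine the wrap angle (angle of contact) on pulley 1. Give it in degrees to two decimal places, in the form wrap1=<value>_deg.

wrap1=200.33_deg

open belt: β = asin((r2−r1)/C) = asin(-15/85) = -10.1642°
wrap1 = π − 2β = 200.3285°
wrap2 = π + 2β = 159.6715°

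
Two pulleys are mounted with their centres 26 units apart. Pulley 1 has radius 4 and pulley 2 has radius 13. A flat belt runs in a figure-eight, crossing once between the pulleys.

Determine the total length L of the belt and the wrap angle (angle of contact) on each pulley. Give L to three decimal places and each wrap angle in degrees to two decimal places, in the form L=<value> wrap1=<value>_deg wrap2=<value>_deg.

L=116.982 wrap1=261.66_deg wrap2=261.66_deg

crossed belt: β = asin((r1+r2)/C) = asin(17/26) = 40.8322°
wrap1 = wrap2 = π + 2β = 261.6644°
tangent length = C·cosβ = 19.6723
L = (r1+r2)·wrap + 2·C·cosβ = 17·4.5669 + 2·19.6723 = 116.9820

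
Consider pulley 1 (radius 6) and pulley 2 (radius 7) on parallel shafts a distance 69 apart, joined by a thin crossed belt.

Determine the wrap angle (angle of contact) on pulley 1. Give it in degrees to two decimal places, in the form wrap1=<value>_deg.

wrap1=201.72_deg

crossed belt: β = asin((r1+r2)/C) = asin(13/69) = 10.8598°
wrap1 = wrap2 = π + 2β = 201.7195°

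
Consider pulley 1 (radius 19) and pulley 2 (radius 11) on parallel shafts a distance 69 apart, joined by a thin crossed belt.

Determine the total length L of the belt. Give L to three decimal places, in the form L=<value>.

L=245.509

crossed belt: β = asin((r1+r2)/C) = asin(30/69) = 25.7715°
wrap1 = wrap2 = π + 2β = 231.5429°
tangent length = C·cosβ = 62.1369
L = (r1+r2)·wrap + 2·C·cosβ = 30·4.0412 + 2·62.1369 = 245.5095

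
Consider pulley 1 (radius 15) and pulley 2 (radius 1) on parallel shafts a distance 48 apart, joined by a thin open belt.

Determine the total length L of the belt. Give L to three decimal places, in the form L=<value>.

L=150.379

open belt: β = asin((r2−r1)/C) = asin(-14/48) = -16.9578°
wrap1 = π − 2β = 213.9155°
wrap2 = π + 2β = 146.0845°
tangent length = C·cosβ = 45.9130
L = r1·wrap1 + r2·wrap2 + 2·C·cosβ = 15·3.7335 + 1·2.5497 + 2·45.9130 = 150.3785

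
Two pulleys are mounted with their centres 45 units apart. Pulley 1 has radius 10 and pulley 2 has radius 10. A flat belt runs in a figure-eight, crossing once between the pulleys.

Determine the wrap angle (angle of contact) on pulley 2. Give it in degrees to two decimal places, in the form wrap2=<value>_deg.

crossed belt: β = asin((r1+r2)/C) = asin(20/45) = 26.3878°
wrap1 = wrap2 = π + 2β = 232.7756°

wrap2=232.78_deg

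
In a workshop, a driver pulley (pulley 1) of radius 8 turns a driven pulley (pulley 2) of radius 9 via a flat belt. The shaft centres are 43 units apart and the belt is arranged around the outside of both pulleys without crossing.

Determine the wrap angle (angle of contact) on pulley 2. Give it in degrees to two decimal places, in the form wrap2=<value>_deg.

wrap2=182.67_deg

open belt: β = asin((r2−r1)/C) = asin(1/43) = 1.3326°
wrap1 = π − 2β = 177.3348°
wrap2 = π + 2β = 182.6652°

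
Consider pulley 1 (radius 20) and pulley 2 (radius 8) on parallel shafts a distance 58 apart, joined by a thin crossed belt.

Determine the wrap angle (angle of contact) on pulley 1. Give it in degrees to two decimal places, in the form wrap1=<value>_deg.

wrap1=237.73_deg

crossed belt: β = asin((r1+r2)/C) = asin(28/58) = 28.8657°
wrap1 = wrap2 = π + 2β = 237.7315°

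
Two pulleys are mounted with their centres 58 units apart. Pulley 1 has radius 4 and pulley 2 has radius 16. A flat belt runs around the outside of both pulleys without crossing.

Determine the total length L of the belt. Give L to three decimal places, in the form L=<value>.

open belt: β = asin((r2−r1)/C) = asin(12/58) = 11.9405°
wrap1 = π − 2β = 156.1189°
wrap2 = π + 2β = 203.8811°
tangent length = C·cosβ = 56.7450
L = r1·wrap1 + r2·wrap2 + 2·C·cosβ = 4·2.7248 + 16·3.5584 + 2·56.7450 = 181.3236

L=181.324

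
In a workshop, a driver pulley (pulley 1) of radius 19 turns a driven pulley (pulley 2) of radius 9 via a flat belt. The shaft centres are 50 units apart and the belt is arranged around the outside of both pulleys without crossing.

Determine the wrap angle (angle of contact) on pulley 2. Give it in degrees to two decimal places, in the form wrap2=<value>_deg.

open belt: β = asin((r2−r1)/C) = asin(-10/50) = -11.5370°
wrap1 = π − 2β = 203.0739°
wrap2 = π + 2β = 156.9261°

wrap2=156.93_deg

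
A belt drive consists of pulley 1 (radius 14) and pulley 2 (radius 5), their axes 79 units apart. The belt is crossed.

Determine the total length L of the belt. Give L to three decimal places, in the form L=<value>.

crossed belt: β = asin((r1+r2)/C) = asin(19/79) = 13.9164°
wrap1 = wrap2 = π + 2β = 207.8329°
tangent length = C·cosβ = 76.6812
L = (r1+r2)·wrap + 2·C·cosβ = 19·3.6274 + 2·76.6812 = 222.2823

L=222.282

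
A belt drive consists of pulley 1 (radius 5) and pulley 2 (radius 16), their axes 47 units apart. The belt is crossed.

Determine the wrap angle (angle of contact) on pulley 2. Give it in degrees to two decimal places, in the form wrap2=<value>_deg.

crossed belt: β = asin((r1+r2)/C) = asin(21/47) = 26.5391°
wrap1 = wrap2 = π + 2β = 233.0782°

wrap2=233.08_deg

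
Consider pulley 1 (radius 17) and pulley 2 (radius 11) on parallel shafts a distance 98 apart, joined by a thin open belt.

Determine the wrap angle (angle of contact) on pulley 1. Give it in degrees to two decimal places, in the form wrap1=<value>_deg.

open belt: β = asin((r2−r1)/C) = asin(-6/98) = -3.5101°
wrap1 = π − 2β = 187.0202°
wrap2 = π + 2β = 172.9798°

wrap1=187.02_deg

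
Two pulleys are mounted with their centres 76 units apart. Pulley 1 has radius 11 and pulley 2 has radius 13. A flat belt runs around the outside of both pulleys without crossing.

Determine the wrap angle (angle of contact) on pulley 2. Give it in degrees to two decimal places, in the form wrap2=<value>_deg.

open belt: β = asin((r2−r1)/C) = asin(2/76) = 1.5080°
wrap1 = π − 2β = 176.9841°
wrap2 = π + 2β = 183.0159°

wrap2=183.02_deg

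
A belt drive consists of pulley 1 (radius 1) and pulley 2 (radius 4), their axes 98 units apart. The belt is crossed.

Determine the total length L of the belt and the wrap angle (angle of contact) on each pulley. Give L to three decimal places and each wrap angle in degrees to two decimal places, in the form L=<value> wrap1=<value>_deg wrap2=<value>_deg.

L=211.963 wrap1=185.85_deg wrap2=185.85_deg

crossed belt: β = asin((r1+r2)/C) = asin(5/98) = 2.9245°
wrap1 = wrap2 = π + 2β = 185.8490°
tangent length = C·cosβ = 97.8724
L = (r1+r2)·wrap + 2·C·cosβ = 5·3.2437 + 2·97.8724 = 211.9631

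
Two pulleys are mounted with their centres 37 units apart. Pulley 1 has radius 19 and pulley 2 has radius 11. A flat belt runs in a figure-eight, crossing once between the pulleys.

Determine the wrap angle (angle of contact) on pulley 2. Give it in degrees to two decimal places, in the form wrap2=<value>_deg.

wrap2=288.35_deg

crossed belt: β = asin((r1+r2)/C) = asin(30/37) = 54.1752°
wrap1 = wrap2 = π + 2β = 288.3505°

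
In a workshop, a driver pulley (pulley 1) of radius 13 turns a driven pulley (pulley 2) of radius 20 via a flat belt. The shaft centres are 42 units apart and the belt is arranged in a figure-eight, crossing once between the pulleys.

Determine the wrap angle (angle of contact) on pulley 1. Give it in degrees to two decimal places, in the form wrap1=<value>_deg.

crossed belt: β = asin((r1+r2)/C) = asin(33/42) = 51.7868°
wrap1 = wrap2 = π + 2β = 283.5736°

wrap1=283.57_deg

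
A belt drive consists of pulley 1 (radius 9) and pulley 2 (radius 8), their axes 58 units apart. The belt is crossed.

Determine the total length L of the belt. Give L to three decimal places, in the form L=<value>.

L=174.426

crossed belt: β = asin((r1+r2)/C) = asin(17/58) = 17.0438°
wrap1 = wrap2 = π + 2β = 214.0877°
tangent length = C·cosβ = 55.4527
L = (r1+r2)·wrap + 2·C·cosβ = 17·3.7365 + 2·55.4527 = 174.4265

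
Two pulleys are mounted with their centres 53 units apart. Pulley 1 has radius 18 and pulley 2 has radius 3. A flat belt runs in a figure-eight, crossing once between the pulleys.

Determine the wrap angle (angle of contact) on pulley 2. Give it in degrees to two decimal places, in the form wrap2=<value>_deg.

wrap2=226.68_deg

crossed belt: β = asin((r1+r2)/C) = asin(21/53) = 23.3425°
wrap1 = wrap2 = π + 2β = 226.6850°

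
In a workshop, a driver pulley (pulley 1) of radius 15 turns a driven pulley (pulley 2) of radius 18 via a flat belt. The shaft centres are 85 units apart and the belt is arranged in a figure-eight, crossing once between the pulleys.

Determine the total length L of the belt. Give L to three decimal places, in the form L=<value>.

L=286.653

crossed belt: β = asin((r1+r2)/C) = asin(33/85) = 22.8447°
wrap1 = wrap2 = π + 2β = 225.6895°
tangent length = C·cosβ = 78.3326
L = (r1+r2)·wrap + 2·C·cosβ = 33·3.9390 + 2·78.3326 = 286.6531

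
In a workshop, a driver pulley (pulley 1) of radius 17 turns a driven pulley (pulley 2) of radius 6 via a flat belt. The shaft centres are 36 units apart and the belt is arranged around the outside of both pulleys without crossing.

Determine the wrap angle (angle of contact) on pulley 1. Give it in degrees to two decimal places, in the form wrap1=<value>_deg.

open belt: β = asin((r2−r1)/C) = asin(-11/36) = -17.7916°
wrap1 = π − 2β = 215.5832°
wrap2 = π + 2β = 144.4168°

wrap1=215.58_deg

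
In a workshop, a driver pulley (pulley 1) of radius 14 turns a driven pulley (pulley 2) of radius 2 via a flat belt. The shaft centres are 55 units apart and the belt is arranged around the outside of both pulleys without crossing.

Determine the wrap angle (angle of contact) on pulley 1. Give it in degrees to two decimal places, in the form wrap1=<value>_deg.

open belt: β = asin((r2−r1)/C) = asin(-12/55) = -12.6023°
wrap1 = π − 2β = 205.2045°
wrap2 = π + 2β = 154.7955°

wrap1=205.20_deg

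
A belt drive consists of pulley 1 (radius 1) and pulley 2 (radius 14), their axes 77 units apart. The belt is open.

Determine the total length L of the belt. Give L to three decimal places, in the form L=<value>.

L=203.324

open belt: β = asin((r2−r1)/C) = asin(13/77) = 9.7199°
wrap1 = π − 2β = 160.5603°
wrap2 = π + 2β = 199.4397°
tangent length = C·cosβ = 75.8947
L = r1·wrap1 + r2·wrap2 + 2·C·cosβ = 1·2.8023 + 14·3.4809 + 2·75.8947 = 203.3240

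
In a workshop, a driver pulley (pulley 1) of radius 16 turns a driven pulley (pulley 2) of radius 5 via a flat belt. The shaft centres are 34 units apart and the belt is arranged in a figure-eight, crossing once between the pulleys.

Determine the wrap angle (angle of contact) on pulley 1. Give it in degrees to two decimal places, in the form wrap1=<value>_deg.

crossed belt: β = asin((r1+r2)/C) = asin(21/34) = 38.1445°
wrap1 = wrap2 = π + 2β = 256.2890°

wrap1=256.29_deg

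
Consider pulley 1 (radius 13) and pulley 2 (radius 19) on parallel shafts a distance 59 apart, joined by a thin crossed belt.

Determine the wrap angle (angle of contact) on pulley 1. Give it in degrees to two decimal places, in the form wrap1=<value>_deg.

wrap1=245.69_deg

crossed belt: β = asin((r1+r2)/C) = asin(32/59) = 32.8453°
wrap1 = wrap2 = π + 2β = 245.6906°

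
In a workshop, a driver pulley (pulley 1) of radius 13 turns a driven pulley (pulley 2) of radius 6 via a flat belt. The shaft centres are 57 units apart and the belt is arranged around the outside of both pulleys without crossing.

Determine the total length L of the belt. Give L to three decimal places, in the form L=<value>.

L=174.551

open belt: β = asin((r2−r1)/C) = asin(-7/57) = -7.0541°
wrap1 = π − 2β = 194.1083°
wrap2 = π + 2β = 165.8917°
tangent length = C·cosβ = 56.5685
L = r1·wrap1 + r2·wrap2 + 2·C·cosβ = 13·3.3878 + 6·2.8954 + 2·56.5685 = 174.5510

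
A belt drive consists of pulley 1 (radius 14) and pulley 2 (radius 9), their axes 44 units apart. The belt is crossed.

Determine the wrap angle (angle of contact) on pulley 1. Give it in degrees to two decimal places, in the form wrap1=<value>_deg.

wrap1=243.03_deg

crossed belt: β = asin((r1+r2)/C) = asin(23/44) = 31.5154°
wrap1 = wrap2 = π + 2β = 243.0307°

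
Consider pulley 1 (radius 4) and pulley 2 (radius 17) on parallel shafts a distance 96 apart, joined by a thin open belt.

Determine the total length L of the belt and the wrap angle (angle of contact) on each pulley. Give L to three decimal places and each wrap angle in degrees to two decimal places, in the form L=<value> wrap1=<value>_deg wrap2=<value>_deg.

L=259.737 wrap1=164.43_deg wrap2=195.57_deg

open belt: β = asin((r2−r1)/C) = asin(13/96) = 7.7827°
wrap1 = π − 2β = 164.4346°
wrap2 = π + 2β = 195.5654°
tangent length = C·cosβ = 95.1157
L = r1·wrap1 + r2·wrap2 + 2·C·cosβ = 4·2.8699 + 17·3.4133 + 2·95.1157 = 259.7366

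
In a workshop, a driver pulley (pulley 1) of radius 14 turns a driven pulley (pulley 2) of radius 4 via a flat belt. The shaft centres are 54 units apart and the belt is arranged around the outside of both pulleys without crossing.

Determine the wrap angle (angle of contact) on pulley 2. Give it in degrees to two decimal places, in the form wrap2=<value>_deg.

open belt: β = asin((r2−r1)/C) = asin(-10/54) = -10.6719°
wrap1 = π − 2β = 201.3439°
wrap2 = π + 2β = 158.6561°

wrap2=158.66_deg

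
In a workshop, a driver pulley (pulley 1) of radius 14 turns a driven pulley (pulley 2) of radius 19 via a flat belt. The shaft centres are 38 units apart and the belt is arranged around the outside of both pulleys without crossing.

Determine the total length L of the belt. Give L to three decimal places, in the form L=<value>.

open belt: β = asin((r2−r1)/C) = asin(5/38) = 7.5608°
wrap1 = π − 2β = 164.8783°
wrap2 = π + 2β = 195.1217°
tangent length = C·cosβ = 37.6696
L = r1·wrap1 + r2·wrap2 + 2·C·cosβ = 14·2.8777 + 19·3.4055 + 2·37.6696 = 180.3314

L=180.331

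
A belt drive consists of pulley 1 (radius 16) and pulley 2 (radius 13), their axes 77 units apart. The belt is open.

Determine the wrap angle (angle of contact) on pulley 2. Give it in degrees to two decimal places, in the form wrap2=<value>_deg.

wrap2=175.53_deg

open belt: β = asin((r2−r1)/C) = asin(-3/77) = -2.2329°
wrap1 = π − 2β = 184.4657°
wrap2 = π + 2β = 175.5343°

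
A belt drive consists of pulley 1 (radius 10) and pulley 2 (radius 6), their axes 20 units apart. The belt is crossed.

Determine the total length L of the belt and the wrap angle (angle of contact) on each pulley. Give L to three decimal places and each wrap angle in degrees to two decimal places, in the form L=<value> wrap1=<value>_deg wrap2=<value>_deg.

L=103.939 wrap1=286.26_deg wrap2=286.26_deg

crossed belt: β = asin((r1+r2)/C) = asin(16/20) = 53.1301°
wrap1 = wrap2 = π + 2β = 286.2602°
tangent length = C·cosβ = 12.0000
L = (r1+r2)·wrap + 2·C·cosβ = 16·4.9962 + 2·12.0000 = 103.9389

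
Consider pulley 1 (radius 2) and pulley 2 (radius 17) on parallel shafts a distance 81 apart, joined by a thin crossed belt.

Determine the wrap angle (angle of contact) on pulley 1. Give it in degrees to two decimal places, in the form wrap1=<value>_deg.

wrap1=207.13_deg

crossed belt: β = asin((r1+r2)/C) = asin(19/81) = 13.5662°
wrap1 = wrap2 = π + 2β = 207.1323°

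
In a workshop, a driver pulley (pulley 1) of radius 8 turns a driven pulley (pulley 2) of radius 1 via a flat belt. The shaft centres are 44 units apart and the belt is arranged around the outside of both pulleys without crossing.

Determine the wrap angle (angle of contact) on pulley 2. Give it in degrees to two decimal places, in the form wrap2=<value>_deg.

wrap2=161.69_deg

open belt: β = asin((r2−r1)/C) = asin(-7/44) = -9.1541°
wrap1 = π − 2β = 198.3083°
wrap2 = π + 2β = 161.6917°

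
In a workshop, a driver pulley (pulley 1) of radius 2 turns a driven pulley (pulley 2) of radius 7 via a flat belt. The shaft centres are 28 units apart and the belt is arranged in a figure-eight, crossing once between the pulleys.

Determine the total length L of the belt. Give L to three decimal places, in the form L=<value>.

crossed belt: β = asin((r1+r2)/C) = asin(9/28) = 18.7493°
wrap1 = wrap2 = π + 2β = 217.4987°
tangent length = C·cosβ = 26.5141
L = (r1+r2)·wrap + 2·C·cosβ = 9·3.7961 + 2·26.5141 = 87.1929

L=87.193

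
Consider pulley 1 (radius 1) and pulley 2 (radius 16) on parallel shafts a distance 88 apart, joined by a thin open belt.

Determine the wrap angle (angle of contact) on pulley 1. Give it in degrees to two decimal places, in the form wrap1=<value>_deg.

open belt: β = asin((r2−r1)/C) = asin(15/88) = 9.8142°
wrap1 = π − 2β = 160.3715°
wrap2 = π + 2β = 199.6285°

wrap1=160.37_deg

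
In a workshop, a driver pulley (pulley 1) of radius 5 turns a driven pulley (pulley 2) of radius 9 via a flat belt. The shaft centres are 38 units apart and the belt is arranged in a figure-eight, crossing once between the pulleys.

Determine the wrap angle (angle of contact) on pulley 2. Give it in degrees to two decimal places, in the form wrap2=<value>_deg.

crossed belt: β = asin((r1+r2)/C) = asin(14/38) = 21.6183°
wrap1 = wrap2 = π + 2β = 223.2365°

wrap2=223.24_deg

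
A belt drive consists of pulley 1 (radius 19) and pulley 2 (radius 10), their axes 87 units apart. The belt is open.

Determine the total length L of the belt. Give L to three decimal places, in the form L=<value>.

L=266.038

open belt: β = asin((r2−r1)/C) = asin(-9/87) = -5.9378°
wrap1 = π − 2β = 191.8755°
wrap2 = π + 2β = 168.1245°
tangent length = C·cosβ = 86.5332
L = r1·wrap1 + r2·wrap2 + 2·C·cosβ = 19·3.3489 + 10·2.9343 + 2·86.5332 = 266.0381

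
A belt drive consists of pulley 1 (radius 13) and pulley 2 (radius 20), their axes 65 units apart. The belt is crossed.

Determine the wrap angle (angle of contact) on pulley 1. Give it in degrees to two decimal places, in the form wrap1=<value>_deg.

crossed belt: β = asin((r1+r2)/C) = asin(33/65) = 30.5102°
wrap1 = wrap2 = π + 2β = 241.0205°

wrap1=241.02_deg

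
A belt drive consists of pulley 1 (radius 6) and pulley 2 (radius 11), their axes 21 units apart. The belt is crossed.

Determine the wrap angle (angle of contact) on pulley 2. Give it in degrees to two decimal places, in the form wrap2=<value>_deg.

crossed belt: β = asin((r1+r2)/C) = asin(17/21) = 54.0494°
wrap1 = wrap2 = π + 2β = 288.0989°

wrap2=288.10_deg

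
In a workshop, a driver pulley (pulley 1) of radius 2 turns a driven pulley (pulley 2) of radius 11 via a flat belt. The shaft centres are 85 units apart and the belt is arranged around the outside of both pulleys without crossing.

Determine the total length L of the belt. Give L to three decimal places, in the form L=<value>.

open belt: β = asin((r2−r1)/C) = asin(9/85) = 6.0780°
wrap1 = π − 2β = 167.8440°
wrap2 = π + 2β = 192.1560°
tangent length = C·cosβ = 84.5222
L = r1·wrap1 + r2·wrap2 + 2·C·cosβ = 2·2.9294 + 11·3.3538 + 2·84.5222 = 211.7945

L=211.795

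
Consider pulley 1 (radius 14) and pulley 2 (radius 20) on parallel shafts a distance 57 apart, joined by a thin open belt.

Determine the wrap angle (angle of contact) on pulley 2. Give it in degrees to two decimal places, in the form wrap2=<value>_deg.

wrap2=192.08_deg

open belt: β = asin((r2−r1)/C) = asin(6/57) = 6.0423°
wrap1 = π − 2β = 167.9153°
wrap2 = π + 2β = 192.0847°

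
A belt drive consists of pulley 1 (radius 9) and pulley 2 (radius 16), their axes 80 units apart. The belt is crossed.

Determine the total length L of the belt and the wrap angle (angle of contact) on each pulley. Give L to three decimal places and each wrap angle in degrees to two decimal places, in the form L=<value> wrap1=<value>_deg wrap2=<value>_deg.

crossed belt: β = asin((r1+r2)/C) = asin(25/80) = 18.2100°
wrap1 = wrap2 = π + 2β = 216.4199°
tangent length = C·cosβ = 75.9934
L = (r1+r2)·wrap + 2·C·cosβ = 25·3.7772 + 2·75.9934 = 246.4178

L=246.418 wrap1=216.42_deg wrap2=216.42_deg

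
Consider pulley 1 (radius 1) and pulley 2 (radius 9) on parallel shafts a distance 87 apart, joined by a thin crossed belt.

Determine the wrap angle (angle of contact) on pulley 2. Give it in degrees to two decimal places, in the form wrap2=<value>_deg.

wrap2=193.20_deg

crossed belt: β = asin((r1+r2)/C) = asin(10/87) = 6.6003°
wrap1 = wrap2 = π + 2β = 193.2006°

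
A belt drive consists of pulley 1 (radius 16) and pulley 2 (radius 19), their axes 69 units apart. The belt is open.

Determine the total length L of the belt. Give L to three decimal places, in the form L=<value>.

open belt: β = asin((r2−r1)/C) = asin(3/69) = 2.4919°
wrap1 = π − 2β = 175.0162°
wrap2 = π + 2β = 184.9838°
tangent length = C·cosβ = 68.9348
L = r1·wrap1 + r2·wrap2 + 2·C·cosβ = 16·3.0546 + 19·3.2286 + 2·68.9348 = 248.0862

L=248.086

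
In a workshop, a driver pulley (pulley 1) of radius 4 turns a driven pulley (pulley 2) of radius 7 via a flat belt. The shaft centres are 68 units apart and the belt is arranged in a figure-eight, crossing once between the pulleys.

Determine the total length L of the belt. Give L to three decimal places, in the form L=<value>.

crossed belt: β = asin((r1+r2)/C) = asin(11/68) = 9.3093°
wrap1 = wrap2 = π + 2β = 198.6187°
tangent length = C·cosβ = 67.1044
L = (r1+r2)·wrap + 2·C·cosβ = 11·3.4665 + 2·67.1044 = 172.3408

L=172.341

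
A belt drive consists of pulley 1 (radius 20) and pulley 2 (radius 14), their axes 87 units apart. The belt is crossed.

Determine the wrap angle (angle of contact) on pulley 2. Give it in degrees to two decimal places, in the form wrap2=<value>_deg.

wrap2=226.01_deg

crossed belt: β = asin((r1+r2)/C) = asin(34/87) = 23.0046°
wrap1 = wrap2 = π + 2β = 226.0091°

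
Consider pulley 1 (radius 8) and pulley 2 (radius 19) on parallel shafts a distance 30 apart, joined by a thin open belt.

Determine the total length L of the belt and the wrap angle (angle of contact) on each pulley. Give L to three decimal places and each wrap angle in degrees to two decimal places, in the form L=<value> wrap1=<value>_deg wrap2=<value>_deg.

L=148.903 wrap1=136.98_deg wrap2=223.02_deg

open belt: β = asin((r2−r1)/C) = asin(11/30) = 21.5102°
wrap1 = π − 2β = 136.9796°
wrap2 = π + 2β = 223.0204°
tangent length = C·cosβ = 27.9106
L = r1·wrap1 + r2·wrap2 + 2·C·cosβ = 8·2.3907 + 19·3.8924 + 2·27.9106 = 148.9035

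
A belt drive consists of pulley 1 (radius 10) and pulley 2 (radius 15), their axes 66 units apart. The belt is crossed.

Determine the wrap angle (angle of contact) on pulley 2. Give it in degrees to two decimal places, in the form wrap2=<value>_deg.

wrap2=224.52_deg

crossed belt: β = asin((r1+r2)/C) = asin(25/66) = 22.2586°
wrap1 = wrap2 = π + 2β = 224.5172°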